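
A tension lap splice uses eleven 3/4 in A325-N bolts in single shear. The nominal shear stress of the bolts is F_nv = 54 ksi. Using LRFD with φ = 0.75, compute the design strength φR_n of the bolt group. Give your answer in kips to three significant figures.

197 kips

A_b = π × 0.75² / 4 = 0.4418 in².
R_n = F_nv · A_b · n · n_s = 54 × 0.4418 × 11 × 1 = 262.4 kips.
Design strength φR_n = 0.75 × 262.4 = 197 kips.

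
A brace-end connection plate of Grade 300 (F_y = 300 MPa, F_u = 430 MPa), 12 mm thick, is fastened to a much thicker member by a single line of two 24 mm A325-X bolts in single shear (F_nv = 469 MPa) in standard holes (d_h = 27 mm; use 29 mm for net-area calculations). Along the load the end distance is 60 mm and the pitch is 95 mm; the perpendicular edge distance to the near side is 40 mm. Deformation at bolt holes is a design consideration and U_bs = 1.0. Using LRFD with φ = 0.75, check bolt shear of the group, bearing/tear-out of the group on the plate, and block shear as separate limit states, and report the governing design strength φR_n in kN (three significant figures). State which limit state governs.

318 kN (bolt shear governs)

Bolt shear: A_b = π·24²/4 = 452.4 mm²; R_n = 469 × 452.4 × 2 × 1 / 1000 = 424.3 kN → 0.75 × 424.3 = 318 kN.
Bearing: edge l_c = 46.5, r_n = 287.9 kN; interior l_c = 68, r_n = 297.2 kN; R_n = 287.9 + 1·297.2 = 585.1 kN → 439 kN.
Block shear: A_gv = 1860, A_nv = 1338, A_nt = 306 mm²; R_n = min(0.6F_uA_nv, 0.6F_yA_gv) + U_bs·F_u·A_nt = 466.4 kN → 350 kN.
Bolt shear governs: 318 kN.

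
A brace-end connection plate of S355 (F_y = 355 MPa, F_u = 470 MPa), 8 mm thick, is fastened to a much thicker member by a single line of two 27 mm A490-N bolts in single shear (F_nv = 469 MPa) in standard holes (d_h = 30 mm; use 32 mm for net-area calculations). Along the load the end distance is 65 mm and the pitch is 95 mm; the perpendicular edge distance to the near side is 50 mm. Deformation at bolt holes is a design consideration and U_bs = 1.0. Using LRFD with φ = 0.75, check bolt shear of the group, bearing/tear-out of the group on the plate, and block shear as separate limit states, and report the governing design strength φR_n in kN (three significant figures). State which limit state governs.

285 kN (block shear governs)

Bolt shear: A_b = π·27²/4 = 572.6 mm²; R_n = 469 × 572.6 × 2 × 1 / 1000 = 537.1 kN → 0.75 × 537.1 = 403 kN.
Bearing: edge l_c = 50, r_n = 225.6 kN; interior l_c = 65, r_n = 243.6 kN; R_n = 225.6 + 1·243.6 = 469.2 kN → 352 kN.
Block shear: A_gv = 1280, A_nv = 896, A_nt = 272 mm²; R_n = min(0.6F_uA_nv, 0.6F_yA_gv) + U_bs·F_u·A_nt = 380.5 kN → 285 kN.
Block shear governs: 285 kN.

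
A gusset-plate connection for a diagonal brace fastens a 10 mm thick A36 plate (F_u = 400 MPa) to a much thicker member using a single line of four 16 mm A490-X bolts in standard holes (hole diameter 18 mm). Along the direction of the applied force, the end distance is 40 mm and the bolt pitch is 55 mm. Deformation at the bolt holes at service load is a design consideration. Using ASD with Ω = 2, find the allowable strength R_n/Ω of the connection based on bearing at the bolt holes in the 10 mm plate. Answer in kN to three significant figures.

305 kN

Per bolt r_n = 1.2 l_c t F_u ≤ 2.4 d t F_u; upper limit = 2.4 × 16 × 10 × 400 / 1000 = 153.6 kN.
Edge bolt: l_c = 40 − 18/2 = 31 mm → 1.2 × 31 × 10 × 400 / 1000 = 148.8 → r_n = 148.8 kN.
Interior bolts: l_c = 55 − 18 = 37 mm → 1.2 × 37 × 10 × 400 / 1000 = 177.6 → r_n = 153.6 kN.
R_n = 1 × 148.8 + 3 × 153.6 = 609.6 kN.
Allowable strength R_n/Ω = 609.6 / 2 = 305 kN.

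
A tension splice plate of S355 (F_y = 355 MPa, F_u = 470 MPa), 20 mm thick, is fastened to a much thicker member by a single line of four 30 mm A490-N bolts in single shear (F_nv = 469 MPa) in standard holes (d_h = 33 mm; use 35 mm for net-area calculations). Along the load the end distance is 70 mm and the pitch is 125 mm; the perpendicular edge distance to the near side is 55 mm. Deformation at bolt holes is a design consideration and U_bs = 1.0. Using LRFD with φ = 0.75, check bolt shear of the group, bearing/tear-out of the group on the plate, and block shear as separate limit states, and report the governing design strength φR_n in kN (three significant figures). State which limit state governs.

995 kN (bolt shear governs)

Bolt shear: A_b = π·30²/4 = 706.9 mm²; R_n = 469 × 706.9 × 4 × 1 / 1000 = 1326 kN → 0.75 × 1326 = 995 kN.
Bearing: edge l_c = 53.5, r_n = 603.5 kN; interior l_c = 92, r_n = 676.8 kN; R_n = 603.5 + 3·676.8 = 2634 kN → 1980 kN.
Block shear: A_gv = 8900, A_nv = 6450, A_nt = 750 mm²; R_n = min(0.6F_uA_nv, 0.6F_yA_gv) + U_bs·F_u·A_nt = 2171 kN → 1630 kN.
Bolt shear governs: 995 kN.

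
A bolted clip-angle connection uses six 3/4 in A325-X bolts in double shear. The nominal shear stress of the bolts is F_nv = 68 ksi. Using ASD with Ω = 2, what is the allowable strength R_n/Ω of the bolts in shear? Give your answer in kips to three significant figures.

A_b = π × 0.75² / 4 = 0.4418 in².
R_n = F_nv · A_b · n · n_s = 68 × 0.4418 × 6 × 2 = 360.5 kips.
Allowable strength R_n/Ω = 360.5 / 2 = 180 kips.

180 kips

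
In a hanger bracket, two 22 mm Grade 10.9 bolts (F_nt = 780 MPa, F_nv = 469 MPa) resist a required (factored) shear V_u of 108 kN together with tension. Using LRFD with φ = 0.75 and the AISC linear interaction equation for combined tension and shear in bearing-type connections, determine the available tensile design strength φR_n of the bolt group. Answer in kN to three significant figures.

A_b = π·22²/4 = 380.1 mm²; f_rv = 108 × 1000 / (2 × 380.1) = 142.1 MPa.
F'_nt = 1.3 F_nt − (F_nt / φF_nv) f_rv = 1.3·780 − (780/(0.75·469))·142.1 = 699 MPa, capped at F_nt → F'_nt = 699 MPa.
R_n = F'_nt · A_b · n = 699 × 380.1 × 2 / 1000 = 531.4 kN.
Design strength φR_n = 0.75 × 531.4 = 399 kN.

399 kN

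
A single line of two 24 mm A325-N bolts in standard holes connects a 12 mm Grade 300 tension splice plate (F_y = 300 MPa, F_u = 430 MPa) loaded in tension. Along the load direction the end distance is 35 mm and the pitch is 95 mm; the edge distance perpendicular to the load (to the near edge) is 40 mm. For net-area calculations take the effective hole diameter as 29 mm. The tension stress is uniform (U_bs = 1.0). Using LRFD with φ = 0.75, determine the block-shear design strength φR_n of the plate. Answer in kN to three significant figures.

Shear plane L_v = 35 + 1·95 = 130 mm; A_gv = 130 × 12 = 1560 mm².
A_nv = (130 − 1.5·29) × 12 = 1038 mm².
A_nt = (40 − 0.5·29) × 12 = 306 mm².
0.6 F_u A_nv = 267.8 kN; 0.6 F_y A_gv = 280.8 kN → shear rupture governs the shear term.
R_n = 267.8 + 1.0 × 430 × 306 / 1000 = 399.4 kN.
Design strength φR_n = 0.75 × 399.4 = 300 kN.

300 kN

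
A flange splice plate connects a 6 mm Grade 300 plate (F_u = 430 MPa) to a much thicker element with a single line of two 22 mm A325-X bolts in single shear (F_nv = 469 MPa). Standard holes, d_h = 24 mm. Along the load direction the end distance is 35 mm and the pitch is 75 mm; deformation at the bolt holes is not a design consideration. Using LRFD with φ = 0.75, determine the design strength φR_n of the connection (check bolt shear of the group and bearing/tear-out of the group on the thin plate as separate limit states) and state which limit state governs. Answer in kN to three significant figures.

Bolt shear: A_b = π·22²/4 = 380.1 mm²; R_n = 469 × 380.1 × 2 × 1 / 1000 = 356.6 kN → 0.75 × 356.6 = 267 kN.
Bearing (1.5 l_c t F_u ≤ 3.0 d t F_u): upper limit = 3.0·22·6·430 / 1000 = 170.3 kN.
  Edge l_c = 35 − 24/2 = 23 → r_n = 89.01 kN; interior l_c = 75 − 24 = 51 → r_n = 170.3 kN.
  R_n,bearing = 1·89.01 + 1·170.3 = 259.3 kN → 0.75 × 259.3 = 194 kN.
Bearing governs: 194 kN.

194 kN (bearing governs)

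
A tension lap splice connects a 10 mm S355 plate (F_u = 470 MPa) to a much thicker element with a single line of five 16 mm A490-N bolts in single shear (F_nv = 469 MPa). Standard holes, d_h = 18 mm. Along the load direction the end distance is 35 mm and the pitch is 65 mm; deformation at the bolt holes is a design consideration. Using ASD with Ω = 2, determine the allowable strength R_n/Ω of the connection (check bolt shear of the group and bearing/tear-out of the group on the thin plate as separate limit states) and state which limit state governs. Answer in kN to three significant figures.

236 kN (bolt shear governs)

Bolt shear: A_b = π·16²/4 = 201.1 mm²; R_n = 469 × 201.1 × 5 × 1 / 1000 = 471.5 kN → 471.5 / 2 = 236 kN.
Bearing (1.2 l_c t F_u ≤ 2.4 d t F_u): upper limit = 2.4·16·10·470 / 1000 = 180.5 kN.
  Edge l_c = 35 − 18/2 = 26 → r_n = 146.6 kN; interior l_c = 65 − 18 = 47 → r_n = 180.5 kN.
  R_n,bearing = 1·146.6 + 4·180.5 = 868.6 kN → 868.6 / 2 = 434 kN.
Bolt shear governs: 236 kN.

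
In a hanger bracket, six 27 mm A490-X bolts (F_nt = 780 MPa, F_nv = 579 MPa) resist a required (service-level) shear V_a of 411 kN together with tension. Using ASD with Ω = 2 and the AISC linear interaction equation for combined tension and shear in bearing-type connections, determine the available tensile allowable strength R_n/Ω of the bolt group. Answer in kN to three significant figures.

A_b = π·27²/4 = 572.6 mm²; f_rv = 411 × 1000 / (6 × 572.6) = 119.6 MPa.
F'_nt = 1.3 F_nt − (Ω F_nt / F_nv) f_rv = 1.3·780 − (2·780/579)·119.6 = 691.7 MPa, capped at F_nt → F'_nt = 691.7 MPa.
R_n = F'_nt · A_b · n = 691.7 × 572.6 × 6 / 1000 = 2376 kN.
Allowable strength R_n/Ω = 2376 / 2 = 1190 kN.

1190 kN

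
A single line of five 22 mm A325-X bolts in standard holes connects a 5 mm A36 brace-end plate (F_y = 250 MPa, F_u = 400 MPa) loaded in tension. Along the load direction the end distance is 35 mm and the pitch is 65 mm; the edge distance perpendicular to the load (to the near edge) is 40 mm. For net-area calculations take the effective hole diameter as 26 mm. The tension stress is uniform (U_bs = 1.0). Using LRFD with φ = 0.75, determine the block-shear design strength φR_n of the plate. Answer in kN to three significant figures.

201 kN

Shear plane L_v = 35 + 4·65 = 295 mm; A_gv = 295 × 5 = 1475 mm².
A_nv = (295 − 4.5·26) × 5 = 890 mm².
A_nt = (40 − 0.5·26) × 5 = 135 mm².
0.6 F_u A_nv = 213.6 kN; 0.6 F_y A_gv = 221.2 kN → shear rupture governs the shear term.
R_n = 213.6 + 1.0 × 400 × 135 / 1000 = 267.6 kN.
Design strength φR_n = 0.75 × 267.6 = 201 kN.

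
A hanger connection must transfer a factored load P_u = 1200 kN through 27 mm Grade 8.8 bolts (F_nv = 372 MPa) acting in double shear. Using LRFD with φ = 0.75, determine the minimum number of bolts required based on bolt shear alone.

4 bolts

A_b = π·27²/4 = 572.6 mm².
Per-bolt design strength φR_n = 0.75 × 372 × 572.6 × 2 / 1000 = 319.5 kN.
n ≥ 1200 / 319.5 = 3.756 → use 4 bolts.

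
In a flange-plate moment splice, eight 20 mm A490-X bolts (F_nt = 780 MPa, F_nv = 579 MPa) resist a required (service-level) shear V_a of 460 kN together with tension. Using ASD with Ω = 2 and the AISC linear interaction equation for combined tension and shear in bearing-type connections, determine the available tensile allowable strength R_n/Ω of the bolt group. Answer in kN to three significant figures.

655 kN

A_b = π·20²/4 = 314.2 mm²; f_rv = 460 × 1000 / (8 × 314.2) = 183 MPa.
F'_nt = 1.3 F_nt − (Ω F_nt / F_nv) f_rv = 1.3·780 − (2·780/579)·183 = 520.9 MPa, capped at F_nt → F'_nt = 520.9 MPa.
R_n = F'_nt · A_b · n = 520.9 × 314.2 × 8 / 1000 = 1309 kN.
Allowable strength R_n/Ω = 1309 / 2 = 655 kN.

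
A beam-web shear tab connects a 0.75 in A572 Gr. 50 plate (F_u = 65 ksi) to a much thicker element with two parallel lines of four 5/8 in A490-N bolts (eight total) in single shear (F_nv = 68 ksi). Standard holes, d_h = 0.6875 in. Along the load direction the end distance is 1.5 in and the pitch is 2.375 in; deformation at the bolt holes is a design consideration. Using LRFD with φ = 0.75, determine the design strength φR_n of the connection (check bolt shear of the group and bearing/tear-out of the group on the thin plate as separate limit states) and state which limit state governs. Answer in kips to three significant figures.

Bolt shear: A_b = π·0.625²/4 = 0.3068 in²; R_n = 68 × 0.3068 × 8 × 1 = 166.9 kips → 0.75 × 166.9 = 125 kips.
Bearing (1.2 l_c t F_u ≤ 2.4 d t F_u): upper limit = 2.4·0.625·0.75·65 = 73.12 kips.
  Edge l_c = 1.5 − 0.6875/2 = 1.156 → r_n = 67.64 kips; interior l_c = 2.375 − 0.6875 = 1.688 → r_n = 73.12 kips.
  R_n,bearing = 2·67.64 + 6·73.12 = 574 kips → 0.75 × 574 = 431 kips.
Bolt shear governs: 125 kips.

125 kips (bolt shear governs)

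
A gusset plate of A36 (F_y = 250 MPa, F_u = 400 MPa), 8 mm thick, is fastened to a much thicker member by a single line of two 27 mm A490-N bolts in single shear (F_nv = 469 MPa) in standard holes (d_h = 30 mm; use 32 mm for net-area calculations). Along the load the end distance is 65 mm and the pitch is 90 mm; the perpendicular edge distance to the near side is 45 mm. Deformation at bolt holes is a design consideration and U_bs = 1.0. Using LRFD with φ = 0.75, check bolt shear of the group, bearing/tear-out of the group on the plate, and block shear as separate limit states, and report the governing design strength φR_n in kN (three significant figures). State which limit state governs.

209 kN (block shear governs)

Bolt shear: A_b = π·27²/4 = 572.6 mm²; R_n = 469 × 572.6 × 2 × 1 / 1000 = 537.1 kN → 0.75 × 537.1 = 403 kN.
Bearing: edge l_c = 50, r_n = 192 kN; interior l_c = 60, r_n = 207.4 kN; R_n = 192 + 1·207.4 = 399.4 kN → 300 kN.
Block shear: A_gv = 1240, A_nv = 856, A_nt = 232 mm²; R_n = min(0.6F_uA_nv, 0.6F_yA_gv) + U_bs·F_u·A_nt = 278.8 kN → 209 kN.
Block shear governs: 209 kN.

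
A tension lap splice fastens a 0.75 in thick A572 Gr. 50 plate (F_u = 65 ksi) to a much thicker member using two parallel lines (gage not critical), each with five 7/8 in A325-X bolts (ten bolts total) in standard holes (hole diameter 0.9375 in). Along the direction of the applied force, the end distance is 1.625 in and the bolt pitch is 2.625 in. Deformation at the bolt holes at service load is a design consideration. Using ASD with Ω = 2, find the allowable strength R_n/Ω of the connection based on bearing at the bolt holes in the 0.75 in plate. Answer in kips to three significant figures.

Per bolt r_n = 1.2 l_c t F_u ≤ 2.4 d t F_u; upper limit = 2.4 × 0.875 × 0.75 × 65 = 102.4 kips.
Edge bolt: l_c = 1.625 − 0.9375/2 = 1.156 in → 1.2 × 1.156 × 0.75 × 65 = 67.64 → r_n = 67.64 kips.
Interior bolts: l_c = 2.625 − 0.9375 = 1.688 in → 1.2 × 1.688 × 0.75 × 65 = 98.72 → r_n = 98.72 kips.
R_n = 2 × 67.64 + 8 × 98.72 = 925 kips.
Allowable strength R_n/Ω = 925 / 2 = 463 kips.

463 kips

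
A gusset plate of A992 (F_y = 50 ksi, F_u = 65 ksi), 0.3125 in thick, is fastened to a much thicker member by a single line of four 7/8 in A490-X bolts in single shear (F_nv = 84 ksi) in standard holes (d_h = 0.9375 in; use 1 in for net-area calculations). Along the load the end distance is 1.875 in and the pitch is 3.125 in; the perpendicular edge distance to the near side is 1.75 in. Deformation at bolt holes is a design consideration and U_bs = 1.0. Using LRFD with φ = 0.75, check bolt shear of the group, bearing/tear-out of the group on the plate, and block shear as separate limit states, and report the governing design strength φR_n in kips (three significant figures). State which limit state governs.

89.9 kips (block shear governs)

Bolt shear: A_b = π·0.875²/4 = 0.6013 in²; R_n = 84 × 0.6013 × 4 × 1 = 202 kips → 0.75 × 202 = 152 kips.
Bearing: edge l_c = 1.406, r_n = 34.28 kips; interior l_c = 2.188, r_n = 42.66 kips; R_n = 34.28 + 3·42.66 = 162.2 kips → 122 kips.
Block shear: A_gv = 3.516, A_nv = 2.422, A_nt = 0.3906 in²; R_n = min(0.6F_uA_nv, 0.6F_yA_gv) + U_bs·F_u·A_nt = 119.8 kips → 89.9 kips.
Block shear governs: 89.9 kips.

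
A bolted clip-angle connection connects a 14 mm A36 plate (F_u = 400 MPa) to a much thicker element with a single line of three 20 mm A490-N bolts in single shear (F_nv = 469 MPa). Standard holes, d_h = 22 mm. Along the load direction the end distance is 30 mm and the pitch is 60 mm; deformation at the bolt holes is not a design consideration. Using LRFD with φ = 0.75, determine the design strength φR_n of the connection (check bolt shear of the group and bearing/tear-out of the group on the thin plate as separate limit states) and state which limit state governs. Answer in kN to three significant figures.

332 kN (bolt shear governs)

Bolt shear: A_b = π·20²/4 = 314.2 mm²; R_n = 469 × 314.2 × 3 × 1 / 1000 = 442 kN → 0.75 × 442 = 332 kN.
Bearing (1.5 l_c t F_u ≤ 3.0 d t F_u): upper limit = 3.0·20·14·400 / 1000 = 336 kN.
  Edge l_c = 30 − 22/2 = 19 → r_n = 159.6 kN; interior l_c = 60 − 22 = 38 → r_n = 319.2 kN.
  R_n,bearing = 1·159.6 + 2·319.2 = 798 kN → 0.75 × 798 = 598 kN.
Bolt shear governs: 332 kN.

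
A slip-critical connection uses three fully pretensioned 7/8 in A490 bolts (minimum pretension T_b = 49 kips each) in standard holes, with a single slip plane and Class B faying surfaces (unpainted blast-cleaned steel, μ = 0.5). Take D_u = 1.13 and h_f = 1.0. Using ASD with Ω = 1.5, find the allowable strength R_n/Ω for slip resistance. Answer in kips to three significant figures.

55.4 kips

R_n = μ · D_u · h_f · T_b · n_s · n_b = 0.5 × 1.13 × 1.0 × 49 × 1 × 3 = 83.05 kips.
Allowable strength R_n/Ω = 83.05 / 1.5 = 55.4 kips.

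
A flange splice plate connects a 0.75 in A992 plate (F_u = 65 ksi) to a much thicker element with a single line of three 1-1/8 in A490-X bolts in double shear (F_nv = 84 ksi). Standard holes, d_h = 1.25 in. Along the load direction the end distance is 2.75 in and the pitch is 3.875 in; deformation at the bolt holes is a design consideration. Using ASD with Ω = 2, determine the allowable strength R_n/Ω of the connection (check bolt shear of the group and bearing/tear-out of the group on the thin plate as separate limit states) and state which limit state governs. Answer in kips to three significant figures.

Bolt shear: A_b = π·1.125²/4 = 0.994 in²; R_n = 84 × 0.994 × 3 × 2 = 501 kips → 501 / 2 = 250 kips.
Bearing (1.2 l_c t F_u ≤ 2.4 d t F_u): upper limit = 2.4·1.125·0.75·65 = 131.6 kips.
  Edge l_c = 2.75 − 1.25/2 = 2.125 → r_n = 124.3 kips; interior l_c = 3.875 − 1.25 = 2.625 → r_n = 131.6 kips.
  R_n,bearing = 1·124.3 + 2·131.6 = 387.6 kips → 387.6 / 2 = 194 kips.
Bearing governs: 194 kips.

194 kips (bearing governs)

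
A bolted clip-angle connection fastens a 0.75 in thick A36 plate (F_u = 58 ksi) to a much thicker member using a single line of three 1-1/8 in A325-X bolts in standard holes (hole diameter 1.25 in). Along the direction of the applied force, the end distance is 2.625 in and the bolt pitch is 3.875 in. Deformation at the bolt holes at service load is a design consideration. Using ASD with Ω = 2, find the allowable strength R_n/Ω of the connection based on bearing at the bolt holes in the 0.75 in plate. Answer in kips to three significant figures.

170 kips

Per bolt r_n = 1.2 l_c t F_u ≤ 2.4 d t F_u; upper limit = 2.4 × 1.125 × 0.75 × 58 = 117.4 kips.
Edge bolt: l_c = 2.625 − 1.25/2 = 2 in → 1.2 × 2 × 0.75 × 58 = 104.4 → r_n = 104.4 kips.
Interior bolts: l_c = 3.875 − 1.25 = 2.625 in → 1.2 × 2.625 × 0.75 × 58 = 137 → r_n = 117.4 kips.
R_n = 1 × 104.4 + 2 × 117.4 = 339.3 kips.
Allowable strength R_n/Ω = 339.3 / 2 = 170 kips.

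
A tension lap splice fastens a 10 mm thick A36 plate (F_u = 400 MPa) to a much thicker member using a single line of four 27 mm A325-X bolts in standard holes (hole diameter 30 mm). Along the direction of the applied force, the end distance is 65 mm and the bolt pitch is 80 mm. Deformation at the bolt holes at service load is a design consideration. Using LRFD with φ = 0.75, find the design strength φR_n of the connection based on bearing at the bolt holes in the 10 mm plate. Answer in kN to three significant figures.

Per bolt r_n = 1.2 l_c t F_u ≤ 2.4 d t F_u; upper limit = 2.4 × 27 × 10 × 400 / 1000 = 259.2 kN.
Edge bolt: l_c = 65 − 30/2 = 50 mm → 1.2 × 50 × 10 × 400 / 1000 = 240 → r_n = 240 kN.
Interior bolts: l_c = 80 − 30 = 50 mm → 1.2 × 50 × 10 × 400 / 1000 = 240 → r_n = 240 kN.
R_n = 1 × 240 + 3 × 240 = 960 kN.
Design strength φR_n = 0.75 × 960 = 720 kN.

720 kN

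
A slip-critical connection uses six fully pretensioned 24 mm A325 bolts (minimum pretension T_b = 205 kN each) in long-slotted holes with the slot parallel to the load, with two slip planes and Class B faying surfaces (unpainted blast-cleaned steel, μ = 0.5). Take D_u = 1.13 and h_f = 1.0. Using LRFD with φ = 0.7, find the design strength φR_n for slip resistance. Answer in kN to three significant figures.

973 kN

R_n = μ · D_u · h_f · T_b · n_s · n_b = 0.5 × 1.13 × 1.0 × 205 × 2 × 6 = 1390 kN.
Design strength φR_n = 0.7 × 1390 = 973 kN.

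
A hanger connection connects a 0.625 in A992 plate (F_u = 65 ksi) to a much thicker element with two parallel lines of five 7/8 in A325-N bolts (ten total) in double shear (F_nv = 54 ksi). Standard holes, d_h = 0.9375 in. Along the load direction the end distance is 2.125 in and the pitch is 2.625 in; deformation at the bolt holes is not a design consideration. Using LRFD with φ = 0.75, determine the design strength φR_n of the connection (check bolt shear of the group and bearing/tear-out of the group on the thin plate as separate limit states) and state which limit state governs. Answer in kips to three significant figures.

487 kips (bolt shear governs)

Bolt shear: A_b = π·0.875²/4 = 0.6013 in²; R_n = 54 × 0.6013 × 10 × 2 = 649.4 kips → 0.75 × 649.4 = 487 kips.
Bearing (1.5 l_c t F_u ≤ 3.0 d t F_u): upper limit = 3.0·0.875·0.625·65 = 106.6 kips.
  Edge l_c = 2.125 − 0.9375/2 = 1.656 → r_n = 100.9 kips; interior l_c = 2.625 − 0.9375 = 1.688 → r_n = 102.8 kips.
  R_n,bearing = 2·100.9 + 8·102.8 = 1025 kips → 0.75 × 1025 = 768 kips.
Bolt shear governs: 487 kips.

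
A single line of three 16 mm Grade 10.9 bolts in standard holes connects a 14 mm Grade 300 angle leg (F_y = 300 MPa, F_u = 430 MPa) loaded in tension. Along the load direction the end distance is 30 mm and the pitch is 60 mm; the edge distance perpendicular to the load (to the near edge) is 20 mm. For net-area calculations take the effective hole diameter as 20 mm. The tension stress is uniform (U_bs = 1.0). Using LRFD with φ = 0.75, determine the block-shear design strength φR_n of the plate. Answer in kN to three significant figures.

316 kN

Shear plane L_v = 30 + 2·60 = 150 mm; A_gv = 150 × 14 = 2100 mm².
A_nv = (150 − 2.5·20) × 14 = 1400 mm².
A_nt = (20 − 0.5·20) × 14 = 140 mm².
0.6 F_u A_nv = 361.2 kN; 0.6 F_y A_gv = 378 kN → shear rupture governs the shear term.
R_n = 361.2 + 1.0 × 430 × 140 / 1000 = 421.4 kN.
Design strength φR_n = 0.75 × 421.4 = 316 kN.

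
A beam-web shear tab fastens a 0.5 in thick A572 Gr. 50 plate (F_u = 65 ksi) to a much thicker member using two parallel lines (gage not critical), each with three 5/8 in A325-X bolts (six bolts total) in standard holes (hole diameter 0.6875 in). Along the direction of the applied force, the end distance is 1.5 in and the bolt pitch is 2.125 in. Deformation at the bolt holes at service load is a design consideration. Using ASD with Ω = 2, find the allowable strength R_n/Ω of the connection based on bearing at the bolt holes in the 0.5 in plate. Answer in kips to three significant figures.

Per bolt r_n = 1.2 l_c t F_u ≤ 2.4 d t F_u; upper limit = 2.4 × 0.625 × 0.5 × 65 = 48.75 kips.
Edge bolt: l_c = 1.5 − 0.6875/2 = 1.156 in → 1.2 × 1.156 × 0.5 × 65 = 45.09 → r_n = 45.09 kips.
Interior bolts: l_c = 2.125 − 0.6875 = 1.438 in → 1.2 × 1.438 × 0.5 × 65 = 56.06 → r_n = 48.75 kips.
R_n = 2 × 45.09 + 4 × 48.75 = 285.2 kips.
Allowable strength R_n/Ω = 285.2 / 2 = 143 kips.

143 kips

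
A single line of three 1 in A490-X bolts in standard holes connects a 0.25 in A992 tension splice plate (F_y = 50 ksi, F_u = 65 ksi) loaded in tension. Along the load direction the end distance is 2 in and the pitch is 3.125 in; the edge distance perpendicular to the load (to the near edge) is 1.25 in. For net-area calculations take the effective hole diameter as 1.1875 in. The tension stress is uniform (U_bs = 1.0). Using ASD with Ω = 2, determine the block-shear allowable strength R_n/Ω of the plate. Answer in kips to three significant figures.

31.1 kips

Shear plane L_v = 2 + 2·3.125 = 8.25 in; A_gv = 8.25 × 0.25 = 2.062 in².
A_nv = (8.25 − 2.5·1.1875) × 0.25 = 1.32 in².
A_nt = (1.25 − 0.5·1.1875) × 0.25 = 0.1641 in².
0.6 F_u A_nv = 51.49 kips; 0.6 F_y A_gv = 61.88 kips → shear rupture governs the shear term.
R_n = 51.49 + 1.0 × 65 × 0.1641 = 62.16 kips.
Allowable strength R_n/Ω = 62.16 / 2 = 31.1 kips.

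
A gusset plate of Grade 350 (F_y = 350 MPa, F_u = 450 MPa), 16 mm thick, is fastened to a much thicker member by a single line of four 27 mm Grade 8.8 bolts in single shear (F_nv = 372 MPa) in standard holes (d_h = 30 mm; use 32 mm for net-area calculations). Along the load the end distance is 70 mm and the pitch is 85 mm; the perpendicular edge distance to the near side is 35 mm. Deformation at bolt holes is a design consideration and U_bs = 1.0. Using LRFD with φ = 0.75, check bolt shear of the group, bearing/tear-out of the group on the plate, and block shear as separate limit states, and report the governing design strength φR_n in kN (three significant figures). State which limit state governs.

Bolt shear: A_b = π·27²/4 = 572.6 mm²; R_n = 372 × 572.6 × 4 × 1 / 1000 = 852 kN → 0.75 × 852 = 639 kN.
Bearing: edge l_c = 55, r_n = 466.6 kN; interior l_c = 55, r_n = 466.6 kN; R_n = 466.6 + 3·466.6 = 1866 kN → 1400 kN.
Block shear: A_gv = 5200, A_nv = 3408, A_nt = 304 mm²; R_n = min(0.6F_uA_nv, 0.6F_yA_gv) + U_bs·F_u·A_nt = 1057 kN → 793 kN.
Bolt shear governs: 639 kN.

639 kN (bolt shear governs)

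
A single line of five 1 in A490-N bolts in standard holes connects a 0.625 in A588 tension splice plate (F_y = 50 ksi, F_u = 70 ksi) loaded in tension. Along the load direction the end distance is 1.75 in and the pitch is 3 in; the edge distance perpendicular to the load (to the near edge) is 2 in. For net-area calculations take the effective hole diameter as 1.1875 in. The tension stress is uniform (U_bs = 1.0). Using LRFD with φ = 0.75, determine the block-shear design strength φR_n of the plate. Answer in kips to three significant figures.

212 kips

Shear plane L_v = 1.75 + 4·3 = 13.75 in; A_gv = 13.75 × 0.625 = 8.594 in².
A_nv = (13.75 − 4.5·1.1875) × 0.625 = 5.254 in².
A_nt = (2 − 0.5·1.1875) × 0.625 = 0.8789 in².
0.6 F_u A_nv = 220.7 kips; 0.6 F_y A_gv = 257.8 kips → shear rupture governs the shear term.
R_n = 220.7 + 1.0 × 70 × 0.8789 = 282.2 kips.
Design strength φR_n = 0.75 × 282.2 = 212 kips.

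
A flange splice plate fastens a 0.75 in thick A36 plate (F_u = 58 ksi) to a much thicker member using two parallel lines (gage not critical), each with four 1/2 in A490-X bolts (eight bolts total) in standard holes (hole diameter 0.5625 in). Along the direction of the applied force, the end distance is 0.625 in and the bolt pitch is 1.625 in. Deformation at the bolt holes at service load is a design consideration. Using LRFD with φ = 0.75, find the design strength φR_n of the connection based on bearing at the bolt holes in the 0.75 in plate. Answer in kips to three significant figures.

Per bolt r_n = 1.2 l_c t F_u ≤ 2.4 d t F_u; upper limit = 2.4 × 0.5 × 0.75 × 58 = 52.2 kips.
Edge bolt: l_c = 0.625 − 0.5625/2 = 0.3438 in → 1.2 × 0.3438 × 0.75 × 58 = 17.94 → r_n = 17.94 kips.
Interior bolts: l_c = 1.625 − 0.5625 = 1.062 in → 1.2 × 1.062 × 0.75 × 58 = 55.46 → r_n = 52.2 kips.
R_n = 2 × 17.94 + 6 × 52.2 = 349.1 kips.
Design strength φR_n = 0.75 × 349.1 = 262 kips.

262 kips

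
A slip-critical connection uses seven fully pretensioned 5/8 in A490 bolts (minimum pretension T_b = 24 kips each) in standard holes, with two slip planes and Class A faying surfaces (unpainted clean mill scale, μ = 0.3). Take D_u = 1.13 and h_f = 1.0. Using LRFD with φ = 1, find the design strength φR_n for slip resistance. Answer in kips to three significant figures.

R_n = μ · D_u · h_f · T_b · n_s · n_b = 0.3 × 1.13 × 1.0 × 24 × 2 × 7 = 113.9 kips.
Design strength φR_n = 1 × 113.9 = 114 kips.

114 kips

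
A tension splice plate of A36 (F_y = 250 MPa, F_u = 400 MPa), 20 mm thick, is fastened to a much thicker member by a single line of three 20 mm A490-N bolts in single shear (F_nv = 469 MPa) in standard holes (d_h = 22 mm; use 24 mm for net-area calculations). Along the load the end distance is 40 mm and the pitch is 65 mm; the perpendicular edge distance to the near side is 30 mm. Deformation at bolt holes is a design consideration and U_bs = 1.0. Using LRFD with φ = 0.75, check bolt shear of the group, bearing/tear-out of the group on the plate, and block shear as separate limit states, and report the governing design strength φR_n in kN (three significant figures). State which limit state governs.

Bolt shear: A_b = π·20²/4 = 314.2 mm²; R_n = 469 × 314.2 × 3 × 1 / 1000 = 442 kN → 0.75 × 442 = 332 kN.
Bearing: edge l_c = 29, r_n = 278.4 kN; interior l_c = 43, r_n = 384 kN; R_n = 278.4 + 2·384 = 1046 kN → 785 kN.
Block shear: A_gv = 3400, A_nv = 2200, A_nt = 360 mm²; R_n = min(0.6F_uA_nv, 0.6F_yA_gv) + U_bs·F_u·A_nt = 654 kN → 490 kN.
Bolt shear governs: 332 kN.

332 kN (bolt shear governs)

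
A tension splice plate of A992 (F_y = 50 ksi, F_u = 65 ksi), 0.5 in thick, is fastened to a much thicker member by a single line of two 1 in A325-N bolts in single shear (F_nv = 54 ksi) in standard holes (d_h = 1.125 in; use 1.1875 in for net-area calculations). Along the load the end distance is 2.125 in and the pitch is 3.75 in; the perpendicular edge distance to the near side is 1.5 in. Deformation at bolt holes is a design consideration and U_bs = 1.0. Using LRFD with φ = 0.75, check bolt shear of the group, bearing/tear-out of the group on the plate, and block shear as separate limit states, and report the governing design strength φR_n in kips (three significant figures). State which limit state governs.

63.6 kips (bolt shear governs)

Bolt shear: A_b = π·1²/4 = 0.7854 in²; R_n = 54 × 0.7854 × 2 × 1 = 84.82 kips → 0.75 × 84.82 = 63.6 kips.
Bearing: edge l_c = 1.562, r_n = 60.94 kips; interior l_c = 2.625, r_n = 78 kips; R_n = 60.94 + 1·78 = 138.9 kips → 104 kips.
Block shear: A_gv = 2.938, A_nv = 2.047, A_nt = 0.4531 in²; R_n = min(0.6F_uA_nv, 0.6F_yA_gv) + U_bs·F_u·A_nt = 109.3 kips → 82 kips.
Bolt shear governs: 63.6 kips.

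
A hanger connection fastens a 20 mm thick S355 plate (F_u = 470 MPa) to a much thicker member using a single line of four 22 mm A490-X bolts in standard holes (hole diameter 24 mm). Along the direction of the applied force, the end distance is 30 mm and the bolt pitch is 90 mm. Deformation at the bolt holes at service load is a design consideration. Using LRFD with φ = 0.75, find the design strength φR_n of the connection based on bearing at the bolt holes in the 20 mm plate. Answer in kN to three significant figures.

1270 kN

Per bolt r_n = 1.2 l_c t F_u ≤ 2.4 d t F_u; upper limit = 2.4 × 22 × 20 × 470 / 1000 = 496.3 kN.
Edge bolt: l_c = 30 − 24/2 = 18 mm → 1.2 × 18 × 20 × 470 / 1000 = 203 → r_n = 203 kN.
Interior bolts: l_c = 90 − 24 = 66 mm → 1.2 × 66 × 20 × 470 / 1000 = 744.5 → r_n = 496.3 kN.
R_n = 1 × 203 + 3 × 496.3 = 1692 kN.
Design strength φR_n = 0.75 × 1692 = 1270 kN.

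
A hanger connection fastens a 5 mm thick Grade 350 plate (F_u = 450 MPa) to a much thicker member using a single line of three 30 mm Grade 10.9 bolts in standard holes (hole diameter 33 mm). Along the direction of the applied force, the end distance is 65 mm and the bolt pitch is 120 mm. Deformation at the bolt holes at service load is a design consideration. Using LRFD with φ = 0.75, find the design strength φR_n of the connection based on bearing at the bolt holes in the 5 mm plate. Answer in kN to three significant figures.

341 kN

Per bolt r_n = 1.2 l_c t F_u ≤ 2.4 d t F_u; upper limit = 2.4 × 30 × 5 × 450 / 1000 = 162 kN.
Edge bolt: l_c = 65 − 33/2 = 48.5 mm → 1.2 × 48.5 × 5 × 450 / 1000 = 130.9 → r_n = 130.9 kN.
Interior bolts: l_c = 120 − 33 = 87 mm → 1.2 × 87 × 5 × 450 / 1000 = 234.9 → r_n = 162 kN.
R_n = 1 × 130.9 + 2 × 162 = 454.9 kN.
Design strength φR_n = 0.75 × 454.9 = 341 kN.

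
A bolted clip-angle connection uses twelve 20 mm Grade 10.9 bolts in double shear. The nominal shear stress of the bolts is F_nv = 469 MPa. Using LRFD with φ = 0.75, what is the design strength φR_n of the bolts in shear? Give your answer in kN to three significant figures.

A_b = π × 20² / 4 = 314.2 mm².
R_n = F_nv · A_b · n · n_s = 469 × 314.2 × 12 × 2 / 1000 = 3536 kN.
Design strength φR_n = 0.75 × 3536 = 2650 kN.

2650 kN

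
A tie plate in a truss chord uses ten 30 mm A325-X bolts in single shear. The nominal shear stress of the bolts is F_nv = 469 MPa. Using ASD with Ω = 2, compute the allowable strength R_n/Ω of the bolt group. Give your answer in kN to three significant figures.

A_b = π × 30² / 4 = 706.9 mm².
R_n = F_nv · A_b · n · n_s = 469 × 706.9 × 10 × 1 / 1000 = 3315 kN.
Allowable strength R_n/Ω = 3315 / 2 = 1660 kN.

1660 kN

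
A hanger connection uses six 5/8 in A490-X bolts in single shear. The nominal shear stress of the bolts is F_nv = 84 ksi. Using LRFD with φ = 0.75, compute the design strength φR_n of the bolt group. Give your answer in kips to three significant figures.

116 kips

A_b = π × 0.625² / 4 = 0.3068 in².
R_n = F_nv · A_b · n · n_s = 84 × 0.3068 × 6 × 1 = 154.6 kips.
Design strength φR_n = 0.75 × 154.6 = 116 kips.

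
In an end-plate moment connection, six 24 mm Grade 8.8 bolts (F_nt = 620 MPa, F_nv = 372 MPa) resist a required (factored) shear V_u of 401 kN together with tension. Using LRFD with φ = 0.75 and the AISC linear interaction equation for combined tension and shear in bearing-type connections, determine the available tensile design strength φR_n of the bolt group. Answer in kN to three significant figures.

A_b = π·24²/4 = 452.4 mm²; f_rv = 401 × 1000 / (6 × 452.4) = 147.7 MPa.
F'_nt = 1.3 F_nt − (F_nt / φF_nv) f_rv = 1.3·620 − (620/(0.75·372))·147.7 = 477.7 MPa, capped at F_nt → F'_nt = 477.7 MPa.
R_n = F'_nt · A_b · n = 477.7 × 452.4 × 6 / 1000 = 1297 kN.
Design strength φR_n = 0.75 × 1297 = 972 kN.

972 kN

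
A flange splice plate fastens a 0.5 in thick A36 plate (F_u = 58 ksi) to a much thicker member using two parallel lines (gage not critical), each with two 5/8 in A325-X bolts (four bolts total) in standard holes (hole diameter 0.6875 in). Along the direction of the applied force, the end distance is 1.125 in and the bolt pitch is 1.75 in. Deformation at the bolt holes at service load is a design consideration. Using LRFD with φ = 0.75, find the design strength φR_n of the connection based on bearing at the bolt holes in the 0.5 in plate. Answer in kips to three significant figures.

Per bolt r_n = 1.2 l_c t F_u ≤ 2.4 d t F_u; upper limit = 2.4 × 0.625 × 0.5 × 58 = 43.5 kips.
Edge bolt: l_c = 1.125 − 0.6875/2 = 0.7812 in → 1.2 × 0.7812 × 0.5 × 58 = 27.19 → r_n = 27.19 kips.
Interior bolts: l_c = 1.75 − 0.6875 = 1.062 in → 1.2 × 1.062 × 0.5 × 58 = 36.97 → r_n = 36.97 kips.
R_n = 2 × 27.19 + 2 × 36.97 = 128.3 kips.
Design strength φR_n = 0.75 × 128.3 = 96.2 kips.

96.2 kips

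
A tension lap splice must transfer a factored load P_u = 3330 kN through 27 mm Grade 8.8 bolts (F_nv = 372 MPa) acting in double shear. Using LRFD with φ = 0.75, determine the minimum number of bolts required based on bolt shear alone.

A_b = π·27²/4 = 572.6 mm².
Per-bolt design strength φR_n = 0.75 × 372 × 572.6 × 2 / 1000 = 319.5 kN.
n ≥ 3330 / 319.5 = 10.42 → use 11 bolts.

11 bolts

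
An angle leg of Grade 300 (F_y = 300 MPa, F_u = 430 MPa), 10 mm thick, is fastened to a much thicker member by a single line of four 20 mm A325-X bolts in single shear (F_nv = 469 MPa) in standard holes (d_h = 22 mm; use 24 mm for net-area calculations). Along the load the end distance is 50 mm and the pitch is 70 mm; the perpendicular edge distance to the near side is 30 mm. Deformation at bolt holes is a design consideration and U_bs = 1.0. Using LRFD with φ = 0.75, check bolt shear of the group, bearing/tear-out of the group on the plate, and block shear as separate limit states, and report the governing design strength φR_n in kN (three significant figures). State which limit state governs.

Bolt shear: A_b = π·20²/4 = 314.2 mm²; R_n = 469 × 314.2 × 4 × 1 / 1000 = 589.4 kN → 0.75 × 589.4 = 442 kN.
Bearing: edge l_c = 39, r_n = 201.2 kN; interior l_c = 48, r_n = 206.4 kN; R_n = 201.2 + 3·206.4 = 820.4 kN → 615 kN.
Block shear: A_gv = 2600, A_nv = 1760, A_nt = 180 mm²; R_n = min(0.6F_uA_nv, 0.6F_yA_gv) + U_bs·F_u·A_nt = 531.5 kN → 399 kN.
Block shear governs: 399 kN.

399 kN (block shear governs)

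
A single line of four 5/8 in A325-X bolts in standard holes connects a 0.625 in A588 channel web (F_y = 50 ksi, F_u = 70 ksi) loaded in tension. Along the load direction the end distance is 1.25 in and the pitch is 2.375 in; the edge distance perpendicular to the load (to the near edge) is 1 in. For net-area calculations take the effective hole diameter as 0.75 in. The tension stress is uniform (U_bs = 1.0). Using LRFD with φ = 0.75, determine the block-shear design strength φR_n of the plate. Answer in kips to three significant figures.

Shear plane L_v = 1.25 + 3·2.375 = 8.375 in; A_gv = 8.375 × 0.625 = 5.234 in².
A_nv = (8.375 − 3.5·0.75) × 0.625 = 3.594 in².
A_nt = (1 − 0.5·0.75) × 0.625 = 0.3906 in².
0.6 F_u A_nv = 150.9 kips; 0.6 F_y A_gv = 157 kips → shear rupture governs the shear term.
R_n = 150.9 + 1.0 × 70 × 0.3906 = 178.3 kips.
Design strength φR_n = 0.75 × 178.3 = 134 kips.

134 kips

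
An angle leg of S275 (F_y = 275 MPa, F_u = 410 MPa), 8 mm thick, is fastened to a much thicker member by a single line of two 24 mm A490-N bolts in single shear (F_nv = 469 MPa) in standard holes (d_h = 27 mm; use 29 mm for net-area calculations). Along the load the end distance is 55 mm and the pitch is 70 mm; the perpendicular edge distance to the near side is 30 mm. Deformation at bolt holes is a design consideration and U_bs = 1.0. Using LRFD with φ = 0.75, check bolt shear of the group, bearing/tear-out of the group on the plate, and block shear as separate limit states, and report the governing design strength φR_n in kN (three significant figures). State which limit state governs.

Bolt shear: A_b = π·24²/4 = 452.4 mm²; R_n = 469 × 452.4 × 2 × 1 / 1000 = 424.3 kN → 0.75 × 424.3 = 318 kN.
Bearing: edge l_c = 41.5, r_n = 163.3 kN; interior l_c = 43, r_n = 169.2 kN; R_n = 163.3 + 1·169.2 = 332.6 kN → 249 kN.
Block shear: A_gv = 1000, A_nv = 652, A_nt = 124 mm²; R_n = min(0.6F_uA_nv, 0.6F_yA_gv) + U_bs·F_u·A_nt = 211.2 kN → 158 kN.
Block shear governs: 158 kN.

158 kN (block shear governs)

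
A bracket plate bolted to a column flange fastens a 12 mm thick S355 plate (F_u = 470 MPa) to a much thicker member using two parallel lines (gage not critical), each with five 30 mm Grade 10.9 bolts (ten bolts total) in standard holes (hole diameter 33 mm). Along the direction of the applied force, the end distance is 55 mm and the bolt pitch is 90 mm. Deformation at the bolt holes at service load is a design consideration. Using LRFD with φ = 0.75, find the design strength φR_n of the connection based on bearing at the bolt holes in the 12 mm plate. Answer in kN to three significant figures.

Per bolt r_n = 1.2 l_c t F_u ≤ 2.4 d t F_u; upper limit = 2.4 × 30 × 12 × 470 / 1000 = 406.1 kN.
Edge bolt: l_c = 55 − 33/2 = 38.5 mm → 1.2 × 38.5 × 12 × 470 / 1000 = 260.6 → r_n = 260.6 kN.
Interior bolts: l_c = 90 − 33 = 57 mm → 1.2 × 57 × 12 × 470 / 1000 = 385.8 → r_n = 385.8 kN.
R_n = 2 × 260.6 + 8 × 385.8 = 3607 kN.
Design strength φR_n = 0.75 × 3607 = 2710 kN.

2710 kN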